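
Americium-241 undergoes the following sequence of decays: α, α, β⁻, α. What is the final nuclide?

Th-229

Start: (A, Z) = (241, 95).
After α: (237, 93).
After α: (233, 91).
After β⁻: (233, 92).
After α: (229, 90).
Z = 90 is thorium.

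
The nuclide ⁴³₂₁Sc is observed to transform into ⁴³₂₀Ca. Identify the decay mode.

ΔA = 43 − 43 = 0; ΔZ = 20 − 21 = -1.
A is unchanged and Z drops by 1 — a proton has become a neutron (β⁺ emission or electron capture).

beta-plus decay or electron capture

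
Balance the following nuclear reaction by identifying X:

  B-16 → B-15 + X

Conserve mass number: 16 = 15 + A, so A = 1.
Conserve atomic number: 5 = 5 + Z, so Z = 0.
A = 1 and Z = 0 is n — a neutron.

neutron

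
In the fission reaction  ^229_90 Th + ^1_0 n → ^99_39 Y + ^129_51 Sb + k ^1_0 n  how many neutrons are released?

Conserve mass number: 230 = 99 + 129 + k, so k = 230 − 228 = 2.
Check atomic number: 90 = 39 + 51 + 0 = 90. ✓

2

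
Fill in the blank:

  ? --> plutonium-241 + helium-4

Conserve mass number: A = 241 + 4, so A = 245.
Conserve atomic number: Z = 94 + 2, so Z = 96.
Z = 96 is curium, so the species is curium-245.

Cm-245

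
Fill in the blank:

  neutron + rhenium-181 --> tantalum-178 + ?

Conserve mass number: 1 + 181 = 178 + A, so A = 4.
Conserve atomic number: 0 + 75 = 73 + Z, so Z = 2.
A = 4 and Z = 2 is helium-4 — an alpha particle.

alpha particle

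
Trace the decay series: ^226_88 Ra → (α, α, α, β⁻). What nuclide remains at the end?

Start: (A, Z) = (226, 88).
After α: (222, 86).
After α: (218, 84).
After α: (214, 82).
After β⁻: (214, 83).
Z = 83 is bismuth.

Bi-214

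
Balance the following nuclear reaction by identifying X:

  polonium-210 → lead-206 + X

alpha particle

Conserve mass number: 210 = 206 + A, so A = 4.
Conserve atomic number: 84 = 82 + Z, so Z = 2.
A = 4 and Z = 2 is helium-4 — an alpha particle.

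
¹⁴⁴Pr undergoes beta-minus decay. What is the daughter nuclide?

Beta-minus decay: mass number changes by +0, atomic number by +1.
A: 144 = 144; Z: 59 + 1 = 60.
Z = 60 is neodymium, so the daughter is ¹⁴⁴Nd.

Nd-144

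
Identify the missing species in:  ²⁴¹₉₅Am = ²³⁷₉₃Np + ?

alpha particle

Conserve mass number: 241 = 237 + A, so A = 4.
Conserve atomic number: 95 = 93 + Z, so Z = 2.
A = 4 and Z = 2 is ⁴₂He — an alpha particle.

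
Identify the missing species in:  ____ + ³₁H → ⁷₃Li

alpha particle

Conserve mass number: A + 3 = 7, so A = 4.
Conserve atomic number: Z + 1 = 3, so Z = 2.
A = 4 and Z = 2 is ⁴₂He — an alpha particle.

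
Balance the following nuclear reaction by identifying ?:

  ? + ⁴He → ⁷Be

He-3

Conserve mass number: A + 4 = 7, so A = 3.
Conserve atomic number: Z + 2 = 4, so Z = 2.
Z = 2 is helium, so the species is ³He.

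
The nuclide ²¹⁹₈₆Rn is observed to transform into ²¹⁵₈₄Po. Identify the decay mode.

ΔA = 215 − 219 = -4; ΔZ = 84 − 86 = -2.
A drops by 4 and Z drops by 2 — the signature of alpha emission.

alpha decay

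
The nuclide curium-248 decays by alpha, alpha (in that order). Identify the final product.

U-240

Start: (A, Z) = (248, 96).
After α: (244, 94).
After α: (240, 92).
Z = 92 is uranium.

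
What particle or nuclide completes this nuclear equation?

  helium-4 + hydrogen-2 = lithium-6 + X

gamma ray

Conserve mass number: 4 + 2 = 6 + A, so A = 0.
Conserve atomic number: 2 + 1 = 3 + Z, so Z = 0.
A = 0 and Z = 0 is γ — a gamma ray.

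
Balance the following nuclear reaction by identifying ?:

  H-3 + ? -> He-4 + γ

Conserve mass number: 3 + A = 4 + 0, so A = 1.
Conserve atomic number: 1 + Z = 2 + 0, so Z = 1.
A = 1 and Z = 1 is H-1 — a proton.

proton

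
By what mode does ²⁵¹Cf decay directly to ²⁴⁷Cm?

alpha decay

ΔA = 247 − 251 = -4; ΔZ = 96 − 98 = -2.
A drops by 4 and Z drops by 2 — the signature of alpha emission.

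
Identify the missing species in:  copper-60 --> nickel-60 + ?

Conserve mass number: 60 = 60 + A, so A = 0.
Conserve atomic number: 29 = 28 + Z, so Z = 1.
A = 0 and Z = 1 is e⁺ — a positron.

positron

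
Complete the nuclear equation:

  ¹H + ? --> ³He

deuteron

Conserve mass number: 1 + A = 3, so A = 2.
Conserve atomic number: 1 + Z = 2, so Z = 1.
A = 2 and Z = 1 is ²H — a deuteron.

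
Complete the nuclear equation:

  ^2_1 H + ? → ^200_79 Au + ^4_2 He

Hg-202

Conserve mass number: 2 + A = 200 + 4, so A = 202.
Conserve atomic number: 1 + Z = 79 + 2, so Z = 80.
Z = 80 is mercury, so the species is ^202_80 Hg.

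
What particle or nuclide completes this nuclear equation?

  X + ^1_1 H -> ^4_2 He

triton

Conserve mass number: A + 1 = 4, so A = 3.
Conserve atomic number: Z + 1 = 2, so Z = 1.
A = 3 and Z = 1 is ^3_1 H — a triton.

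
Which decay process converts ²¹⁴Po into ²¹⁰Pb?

alpha decay

ΔA = 210 − 214 = -4; ΔZ = 82 − 84 = -2.
A drops by 4 and Z drops by 2 — the signature of alpha emission.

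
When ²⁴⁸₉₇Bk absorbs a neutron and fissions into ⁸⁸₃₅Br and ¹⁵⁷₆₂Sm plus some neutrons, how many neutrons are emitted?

Conserve mass number: 249 = 88 + 157 + k, so k = 249 − 245 = 4.
Check atomic number: 97 = 35 + 62 + 0 = 97. ✓

4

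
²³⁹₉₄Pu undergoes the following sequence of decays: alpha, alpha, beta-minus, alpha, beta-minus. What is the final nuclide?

Th-227

Start: (A, Z) = (239, 94).
After α: (235, 92).
After α: (231, 90).
After β⁻: (231, 91).
After α: (227, 89).
After β⁻: (227, 90).
Z = 90 is thorium.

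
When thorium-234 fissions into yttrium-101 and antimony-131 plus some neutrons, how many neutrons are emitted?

2

Conserve mass number: 234 = 101 + 131 + k, so k = 234 − 232 = 2.
Check atomic number: 90 = 39 + 51 + 0 = 90. ✓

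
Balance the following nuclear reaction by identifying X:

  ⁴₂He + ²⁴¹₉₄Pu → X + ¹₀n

Conserve mass number: 4 + 241 = A + 1, so A = 244.
Conserve atomic number: 2 + 94 = Z + 0, so Z = 96.
Z = 96 is curium, so the species is ²⁴⁴₉₆Cm.

Cm-244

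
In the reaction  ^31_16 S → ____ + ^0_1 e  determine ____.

P-31

Conserve mass number: 31 = A + 0, so A = 31.
Conserve atomic number: 16 = Z + 1, so Z = 15.
Z = 15 is phosphorus, so the species is ^31_15 P.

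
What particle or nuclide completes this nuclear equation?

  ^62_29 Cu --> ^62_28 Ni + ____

Conserve mass number: 62 = 62 + A, so A = 0.
Conserve atomic number: 29 = 28 + Z, so Z = 1.
A = 0 and Z = 1 is ^0_1 e — a positron.

positron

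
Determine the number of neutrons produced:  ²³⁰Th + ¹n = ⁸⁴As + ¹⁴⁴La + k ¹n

Conserve mass number: 231 = 84 + 144 + k, so k = 231 − 228 = 3.
Check atomic number: 90 = 33 + 57 + 0 = 90. ✓

3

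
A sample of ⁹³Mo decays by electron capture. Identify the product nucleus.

Nb-93

Electron capture: mass number changes by +0, atomic number by -1.
A: 93 = 93; Z: 42 − 1 = 41.
Z = 41 is niobium, so the daughter is ⁹³Nb.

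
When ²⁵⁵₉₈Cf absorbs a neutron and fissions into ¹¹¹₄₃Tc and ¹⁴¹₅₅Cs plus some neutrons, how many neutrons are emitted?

4

Conserve mass number: 256 = 111 + 141 + k, so k = 256 − 252 = 4.
Check atomic number: 98 = 43 + 55 + 0 = 98. ✓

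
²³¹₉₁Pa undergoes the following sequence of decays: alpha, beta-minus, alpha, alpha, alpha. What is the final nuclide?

Po-215

Start: (A, Z) = (231, 91).
After α: (227, 89).
After β⁻: (227, 90).
After α: (223, 88).
After α: (219, 86).
After α: (215, 84).
Z = 84 is polonium.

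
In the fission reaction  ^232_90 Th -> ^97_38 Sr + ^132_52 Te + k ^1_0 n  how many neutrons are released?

Conserve mass number: 232 = 97 + 132 + k, so k = 232 − 229 = 3.
Check atomic number: 90 = 38 + 52 + 0 = 90. ✓

3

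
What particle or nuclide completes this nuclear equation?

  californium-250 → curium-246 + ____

Conserve mass number: 250 = 246 + A, so A = 4.
Conserve atomic number: 98 = 96 + Z, so Z = 2.
A = 4 and Z = 2 is helium-4 — an alpha particle.

alpha particle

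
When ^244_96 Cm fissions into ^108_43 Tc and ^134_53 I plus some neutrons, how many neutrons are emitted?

2

Conserve mass number: 244 = 108 + 134 + k, so k = 244 − 242 = 2.
Check atomic number: 96 = 43 + 53 + 0 = 96. ✓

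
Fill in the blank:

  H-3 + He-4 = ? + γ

Li-7

Conserve mass number: 3 + 4 = A + 0, so A = 7.
Conserve atomic number: 1 + 2 = Z + 0, so Z = 3.
Z = 3 is lithium, so the species is Li-7.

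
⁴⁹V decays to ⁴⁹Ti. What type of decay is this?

ΔA = 49 − 49 = 0; ΔZ = 22 − 23 = -1.
A is unchanged and Z drops by 1 — a proton has become a neutron (β⁺ emission or electron capture).

beta-plus decay or electron capture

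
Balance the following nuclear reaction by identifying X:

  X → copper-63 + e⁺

Zn-63

Conserve mass number: A = 63 + 0, so A = 63.
Conserve atomic number: Z = 29 + 1, so Z = 30.
Z = 30 is zinc, so the species is zinc-63.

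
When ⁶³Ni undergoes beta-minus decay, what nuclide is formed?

Cu-63

Beta-minus decay: mass number changes by +0, atomic number by +1.
A: 63 = 63; Z: 28 + 1 = 29.
Z = 29 is copper, so the daughter is ⁶³Cu.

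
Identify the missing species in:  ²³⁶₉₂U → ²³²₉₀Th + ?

alpha particle

Conserve mass number: 236 = 232 + A, so A = 4.
Conserve atomic number: 92 = 90 + Z, so Z = 2.
A = 4 and Z = 2 is ⁴₂He — an alpha particle.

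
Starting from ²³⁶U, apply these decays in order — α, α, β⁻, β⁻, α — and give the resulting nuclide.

Ra-224

Start: (A, Z) = (236, 92).
After α: (232, 90).
After α: (228, 88).
After β⁻: (228, 89).
After β⁻: (228, 90).
After α: (224, 88).
Z = 88 is radium.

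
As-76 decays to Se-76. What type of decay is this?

ΔA = 76 − 76 = 0; ΔZ = 34 − 33 = +1.
A is unchanged and Z rises by 1 — a neutron has become a proton (β⁻ decay).

beta-minus decay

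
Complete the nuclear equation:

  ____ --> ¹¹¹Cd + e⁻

Ag-111

Conserve mass number: A = 111 + 0, so A = 111.
Conserve atomic number: Z = 48 − 1, so Z = 47.
Z = 47 is silver, so the species is ¹¹¹Ag.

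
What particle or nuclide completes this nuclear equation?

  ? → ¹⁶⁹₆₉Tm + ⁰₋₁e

Conserve mass number: A = 169 + 0, so A = 169.
Conserve atomic number: Z = 69 − 1, so Z = 68.
Z = 68 is erbium, so the species is ¹⁶⁹₆₈Er.

Er-169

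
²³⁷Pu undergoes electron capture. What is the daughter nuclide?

Np-237

Electron capture: mass number changes by +0, atomic number by -1.
A: 237 = 237; Z: 94 − 1 = 93.
Z = 93 is neptunium, so the daughter is ²³⁷Np.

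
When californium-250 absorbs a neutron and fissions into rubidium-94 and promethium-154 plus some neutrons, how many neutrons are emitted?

Conserve mass number: 251 = 94 + 154 + k, so k = 251 − 248 = 3.
Check atomic number: 98 = 37 + 61 + 0 = 98. ✓

3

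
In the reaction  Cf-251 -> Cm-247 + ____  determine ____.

alpha particle

Conserve mass number: 251 = 247 + A, so A = 4.
Conserve atomic number: 98 = 96 + Z, so Z = 2.
A = 4 and Z = 2 is He-4 — an alpha particle.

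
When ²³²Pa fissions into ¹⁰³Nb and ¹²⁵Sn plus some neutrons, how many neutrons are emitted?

4

Conserve mass number: 232 = 103 + 125 + k, so k = 232 − 228 = 4.
Check atomic number: 91 = 41 + 50 + 0 = 91. ✓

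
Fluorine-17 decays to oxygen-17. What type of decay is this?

ΔA = 17 − 17 = 0; ΔZ = 8 − 9 = -1.
A is unchanged and Z drops by 1 — a proton has become a neutron (β⁺ emission or electron capture).

beta-plus decay or electron capture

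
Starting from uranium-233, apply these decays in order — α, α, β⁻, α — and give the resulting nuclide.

Fr-221

Start: (A, Z) = (233, 92).
After α: (229, 90).
After α: (225, 88).
After β⁻: (225, 89).
After α: (221, 87).
Z = 87 is francium.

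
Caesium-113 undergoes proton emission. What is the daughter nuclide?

Proton emission: mass number changes by -1, atomic number by -1.
A: 113 − 1 = 112; Z: 55 − 1 = 54.
Z = 54 is xenon, so the daughter is xenon-112.

Xe-112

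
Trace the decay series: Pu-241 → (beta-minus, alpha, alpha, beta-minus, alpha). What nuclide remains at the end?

Start: (A, Z) = (241, 94).
After β⁻: (241, 95).
After α: (237, 93).
After α: (233, 91).
After β⁻: (233, 92).
After α: (229, 90).
Z = 90 is thorium.

Th-229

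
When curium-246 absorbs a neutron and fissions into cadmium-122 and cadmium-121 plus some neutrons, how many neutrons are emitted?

4

Conserve mass number: 247 = 122 + 121 + k, so k = 247 − 243 = 4.
Check atomic number: 96 = 48 + 48 + 0 = 96. ✓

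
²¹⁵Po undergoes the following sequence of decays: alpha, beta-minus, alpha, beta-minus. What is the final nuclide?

Start: (A, Z) = (215, 84).
After α: (211, 82).
After β⁻: (211, 83).
After α: (207, 81).
After β⁻: (207, 82).
Z = 82 is lead.

Pb-207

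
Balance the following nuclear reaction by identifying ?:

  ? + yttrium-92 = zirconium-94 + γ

deuteron

Conserve mass number: A + 92 = 94 + 0, so A = 2.
Conserve atomic number: Z + 39 = 40 + 0, so Z = 1.
A = 2 and Z = 1 is hydrogen-2 — a deuteron.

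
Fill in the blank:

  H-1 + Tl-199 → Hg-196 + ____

Conserve mass number: 1 + 199 = 196 + A, so A = 4.
Conserve atomic number: 1 + 81 = 80 + Z, so Z = 2.
A = 4 and Z = 2 is He-4 — an alpha particle.

alpha particle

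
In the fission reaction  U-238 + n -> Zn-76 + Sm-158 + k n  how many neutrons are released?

5

Conserve mass number: 239 = 76 + 158 + k, so k = 239 − 234 = 5.
Check atomic number: 92 = 30 + 62 + 0 = 92. ✓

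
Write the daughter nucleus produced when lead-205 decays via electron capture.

Electron capture: mass number changes by +0, atomic number by -1.
A: 205 = 205; Z: 82 − 1 = 81.
Z = 81 is thallium, so the daughter is thallium-205.

Tl-205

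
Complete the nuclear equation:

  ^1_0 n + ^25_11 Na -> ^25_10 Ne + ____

Conserve mass number: 1 + 25 = 25 + A, so A = 1.
Conserve atomic number: 0 + 11 = 10 + Z, so Z = 1.
A = 1 and Z = 1 is ^1_1 H — a proton.

proton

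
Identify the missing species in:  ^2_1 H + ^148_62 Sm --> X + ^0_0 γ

Eu-150

Conserve mass number: 2 + 148 = A + 0, so A = 150.
Conserve atomic number: 1 + 62 = Z + 0, so Z = 63.
Z = 63 is europium, so the species is ^150_63 Eu.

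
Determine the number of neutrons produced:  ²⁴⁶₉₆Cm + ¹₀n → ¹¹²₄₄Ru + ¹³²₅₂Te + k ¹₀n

3

Conserve mass number: 247 = 112 + 132 + k, so k = 247 − 244 = 3.
Check atomic number: 96 = 44 + 52 + 0 = 96. ✓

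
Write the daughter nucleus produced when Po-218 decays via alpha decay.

Pb-214

Alpha decay: mass number changes by -4, atomic number by -2.
A: 218 − 4 = 214; Z: 84 − 2 = 82.
Z = 82 is lead, so the daughter is Pb-214.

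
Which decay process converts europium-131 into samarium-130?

proton emission

ΔA = 130 − 131 = -1; ΔZ = 62 − 63 = -1.
A drops by 1 and Z drops by 1 — a proton was emitted.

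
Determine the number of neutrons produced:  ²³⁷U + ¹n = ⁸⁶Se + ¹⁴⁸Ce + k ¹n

4

Conserve mass number: 238 = 86 + 148 + k, so k = 238 − 234 = 4.
Check atomic number: 92 = 34 + 58 + 0 = 92. ✓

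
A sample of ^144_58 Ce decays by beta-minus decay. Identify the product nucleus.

Beta-minus decay: mass number changes by +0, atomic number by +1.
A: 144 = 144; Z: 58 + 1 = 59.
Z = 59 is praseodymium, so the daughter is ^144_59 Pr.

Pr-144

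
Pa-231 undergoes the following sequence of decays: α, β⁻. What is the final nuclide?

Th-227

Start: (A, Z) = (231, 91).
After α: (227, 89).
After β⁻: (227, 90).
Z = 90 is thorium.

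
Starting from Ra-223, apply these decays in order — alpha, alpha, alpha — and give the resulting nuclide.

Pb-211

Start: (A, Z) = (223, 88).
After α: (219, 86).
After α: (215, 84).
After α: (211, 82).
Z = 82 is lead.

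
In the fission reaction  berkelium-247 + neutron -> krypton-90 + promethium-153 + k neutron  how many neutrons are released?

Conserve mass number: 248 = 90 + 153 + k, so k = 248 − 243 = 5.
Check atomic number: 97 = 36 + 61 + 0 = 97. ✓

5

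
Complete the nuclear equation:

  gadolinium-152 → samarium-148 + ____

Conserve mass number: 152 = 148 + A, so A = 4.
Conserve atomic number: 64 = 62 + Z, so Z = 2.
A = 4 and Z = 2 is helium-4 — an alpha particle.

alpha particle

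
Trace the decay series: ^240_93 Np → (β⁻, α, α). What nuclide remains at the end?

Start: (A, Z) = (240, 93).
After β⁻: (240, 94).
After α: (236, 92).
After α: (232, 90).
Z = 90 is thorium.

Th-232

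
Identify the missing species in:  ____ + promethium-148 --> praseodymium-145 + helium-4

neutron

Conserve mass number: A + 148 = 145 + 4, so A = 1.
Conserve atomic number: Z + 61 = 59 + 2, so Z = 0.
A = 1 and Z = 0 is neutron — a neutron.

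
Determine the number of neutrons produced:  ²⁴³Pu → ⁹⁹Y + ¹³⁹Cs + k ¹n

5

Conserve mass number: 243 = 99 + 139 + k, so k = 243 − 238 = 5.
Check atomic number: 94 = 39 + 55 + 0 = 94. ✓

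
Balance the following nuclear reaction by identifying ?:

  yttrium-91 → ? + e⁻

Zr-91

Conserve mass number: 91 = A + 0, so A = 91.
Conserve atomic number: 39 = Z − 1, so Z = 40.
Z = 40 is zirconium, so the species is zirconium-91.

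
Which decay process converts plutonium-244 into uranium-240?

alpha decay

ΔA = 240 − 244 = -4; ΔZ = 92 − 94 = -2.
A drops by 4 and Z drops by 2 — the signature of alpha emission.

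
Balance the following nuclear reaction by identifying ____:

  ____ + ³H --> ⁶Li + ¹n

alpha particle

Conserve mass number: A + 3 = 6 + 1, so A = 4.
Conserve atomic number: Z + 1 = 3 + 0, so Z = 2.
A = 4 and Z = 2 is ⁴He — an alpha particle.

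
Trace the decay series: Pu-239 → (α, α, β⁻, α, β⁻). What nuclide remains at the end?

Start: (A, Z) = (239, 94).
After α: (235, 92).
After α: (231, 90).
After β⁻: (231, 91).
After α: (227, 89).
After β⁻: (227, 90).
Z = 90 is thorium.

Th-227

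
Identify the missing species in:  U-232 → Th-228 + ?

alpha particle

Conserve mass number: 232 = 228 + A, so A = 4.
Conserve atomic number: 92 = 90 + Z, so Z = 2.
A = 4 and Z = 2 is He-4 — an alpha particle.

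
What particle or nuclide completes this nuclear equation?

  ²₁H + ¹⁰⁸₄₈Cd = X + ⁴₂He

Conserve mass number: 2 + 108 = A + 4, so A = 106.
Conserve atomic number: 1 + 48 = Z + 2, so Z = 47.
Z = 47 is silver, so the species is ¹⁰⁶₄₇Ag.

Ag-106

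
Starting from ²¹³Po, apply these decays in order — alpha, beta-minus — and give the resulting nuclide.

Start: (A, Z) = (213, 84).
After α: (209, 82).
After β⁻: (209, 83).
Z = 83 is bismuth.

Bi-209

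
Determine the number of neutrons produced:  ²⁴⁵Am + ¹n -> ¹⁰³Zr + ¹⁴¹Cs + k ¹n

2

Conserve mass number: 246 = 103 + 141 + k, so k = 246 − 244 = 2.
Check atomic number: 95 = 40 + 55 + 0 = 95. ✓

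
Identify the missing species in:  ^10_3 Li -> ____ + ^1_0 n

Li-9

Conserve mass number: 10 = A + 1, so A = 9.
Conserve atomic number: 3 = Z + 0, so Z = 3.
Z = 3 is lithium, so the species is ^9_3 Li.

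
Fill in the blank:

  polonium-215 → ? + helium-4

Pb-211

Conserve mass number: 215 = A + 4, so A = 211.
Conserve atomic number: 84 = Z + 2, so Z = 82.
Z = 82 is lead, so the species is lead-211.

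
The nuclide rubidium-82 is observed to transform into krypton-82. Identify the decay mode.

beta-plus decay or electron capture

ΔA = 82 − 82 = 0; ΔZ = 36 − 37 = -1.
A is unchanged and Z drops by 1 — a proton has become a neutron (β⁺ emission or electron capture).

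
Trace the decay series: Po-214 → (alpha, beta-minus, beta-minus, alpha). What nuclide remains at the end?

Pb-206

Start: (A, Z) = (214, 84).
After α: (210, 82).
After β⁻: (210, 83).
After β⁻: (210, 84).
After α: (206, 82).
Z = 82 is lead.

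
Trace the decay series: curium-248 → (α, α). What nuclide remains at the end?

Start: (A, Z) = (248, 96).
After α: (244, 94).
After α: (240, 92).
Z = 92 is uranium.

U-240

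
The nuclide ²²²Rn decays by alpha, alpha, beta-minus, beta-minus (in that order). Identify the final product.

Po-214

Start: (A, Z) = (222, 86).
After α: (218, 84).
After α: (214, 82).
After β⁻: (214, 83).
After β⁻: (214, 84).
Z = 84 is polonium.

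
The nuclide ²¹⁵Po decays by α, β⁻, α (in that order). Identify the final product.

Tl-207

Start: (A, Z) = (215, 84).
After α: (211, 82).
After β⁻: (211, 83).
After α: (207, 81).
Z = 81 is thallium.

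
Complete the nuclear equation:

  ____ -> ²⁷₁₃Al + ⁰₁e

Conserve mass number: A = 27 + 0, so A = 27.
Conserve atomic number: Z = 13 + 1, so Z = 14.
Z = 14 is silicon, so the species is ²⁷₁₄Si.

Si-27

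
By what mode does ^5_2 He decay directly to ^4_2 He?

neutron emission

ΔA = 4 − 5 = -1; ΔZ = 2 − 2 = +0.
A drops by 1 with Z unchanged — a neutron was emitted.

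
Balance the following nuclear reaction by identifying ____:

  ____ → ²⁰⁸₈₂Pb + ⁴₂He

Conserve mass number: A = 208 + 4, so A = 212.
Conserve atomic number: Z = 82 + 2, so Z = 84.
Z = 84 is polonium, so the species is ²¹²₈₄Po.

Po-212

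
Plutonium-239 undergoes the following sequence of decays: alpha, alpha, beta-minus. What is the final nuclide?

Start: (A, Z) = (239, 94).
After α: (235, 92).
After α: (231, 90).
After β⁻: (231, 91).
Z = 91 is protactinium.

Pa-231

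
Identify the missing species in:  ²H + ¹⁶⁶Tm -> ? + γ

Conserve mass number: 2 + 166 = A + 0, so A = 168.
Conserve atomic number: 1 + 69 = Z + 0, so Z = 70.
Z = 70 is ytterbium, so the species is ¹⁶⁸Yb.

Yb-168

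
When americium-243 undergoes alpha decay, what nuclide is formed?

Np-239

Alpha decay: mass number changes by -4, atomic number by -2.
A: 243 − 4 = 239; Z: 95 − 2 = 93.
Z = 93 is neptunium, so the daughter is neptunium-239.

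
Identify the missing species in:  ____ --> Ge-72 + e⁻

Conserve mass number: A = 72 + 0, so A = 72.
Conserve atomic number: Z = 32 − 1, so Z = 31.
Z = 31 is gallium, so the species is Ga-72.

Ga-72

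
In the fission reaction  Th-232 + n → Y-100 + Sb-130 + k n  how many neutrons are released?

3

Conserve mass number: 233 = 100 + 130 + k, so k = 233 − 230 = 3.
Check atomic number: 90 = 39 + 51 + 0 = 90. ✓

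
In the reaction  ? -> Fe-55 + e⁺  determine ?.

Co-55

Conserve mass number: A = 55 + 0, so A = 55.
Conserve atomic number: Z = 26 + 1, so Z = 27.
Z = 27 is cobalt, so the species is Co-55.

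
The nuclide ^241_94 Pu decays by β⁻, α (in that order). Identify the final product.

Np-237

Start: (A, Z) = (241, 94).
After β⁻: (241, 95).
After α: (237, 93).
Z = 93 is neptunium.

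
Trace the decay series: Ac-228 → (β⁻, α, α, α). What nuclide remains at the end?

Start: (A, Z) = (228, 89).
After β⁻: (228, 90).
After α: (224, 88).
After α: (220, 86).
After α: (216, 84).
Z = 84 is polonium.

Po-216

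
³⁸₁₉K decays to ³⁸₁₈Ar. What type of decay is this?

ΔA = 38 − 38 = 0; ΔZ = 18 − 19 = -1.
A is unchanged and Z drops by 1 — a proton has become a neutron (β⁺ emission or electron capture).

beta-plus decay or electron capture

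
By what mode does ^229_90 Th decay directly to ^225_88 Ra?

alpha decay

ΔA = 225 − 229 = -4; ΔZ = 88 − 90 = -2.
A drops by 4 and Z drops by 2 — the signature of alpha emission.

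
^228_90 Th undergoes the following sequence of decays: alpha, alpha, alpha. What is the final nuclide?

Start: (A, Z) = (228, 90).
After α: (224, 88).
After α: (220, 86).
After α: (216, 84).
Z = 84 is polonium.

Po-216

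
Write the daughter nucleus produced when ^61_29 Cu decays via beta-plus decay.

Beta-plus decay: mass number changes by +0, atomic number by -1.
A: 61 = 61; Z: 29 − 1 = 28.
Z = 28 is nickel, so the daughter is ^61_28 Ni.

Ni-61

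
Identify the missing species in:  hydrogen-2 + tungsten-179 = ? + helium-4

Ta-177

Conserve mass number: 2 + 179 = A + 4, so A = 177.
Conserve atomic number: 1 + 74 = Z + 2, so Z = 73.
Z = 73 is tantalum, so the species is tantalum-177.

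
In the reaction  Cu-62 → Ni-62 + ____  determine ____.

positron

Conserve mass number: 62 = 62 + A, so A = 0.
Conserve atomic number: 29 = 28 + Z, so Z = 1.
A = 0 and Z = 1 is e⁺ — a positron.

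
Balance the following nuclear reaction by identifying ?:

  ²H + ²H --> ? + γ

He-4

Conserve mass number: 2 + 2 = A + 0, so A = 4.
Conserve atomic number: 1 + 1 = Z + 0, so Z = 2.
A = 4 and Z = 2 is ⁴He — an alpha particle.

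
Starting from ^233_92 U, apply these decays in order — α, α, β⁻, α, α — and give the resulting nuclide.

Start: (A, Z) = (233, 92).
After α: (229, 90).
After α: (225, 88).
After β⁻: (225, 89).
After α: (221, 87).
After α: (217, 85).
Z = 85 is astatine.

At-217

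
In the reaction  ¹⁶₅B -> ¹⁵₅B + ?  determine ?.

Conserve mass number: 16 = 15 + A, so A = 1.
Conserve atomic number: 5 = 5 + Z, so Z = 0.
A = 1 and Z = 0 is ¹₀n — a neutron.

neutron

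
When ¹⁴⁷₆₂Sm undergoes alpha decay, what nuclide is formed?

Nd-143

Alpha decay: mass number changes by -4, atomic number by -2.
A: 147 − 4 = 143; Z: 62 − 2 = 60.
Z = 60 is neodymium, so the daughter is ¹⁴³₆₀Nd.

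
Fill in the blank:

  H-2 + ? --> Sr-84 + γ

Rb-82

Conserve mass number: 2 + A = 84 + 0, so A = 82.
Conserve atomic number: 1 + Z = 38 + 0, so Z = 37.
Z = 37 is rubidium, so the species is Rb-82.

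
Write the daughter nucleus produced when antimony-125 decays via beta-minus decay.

Te-125

Beta-minus decay: mass number changes by +0, atomic number by +1.
A: 125 = 125; Z: 51 + 1 = 52.
Z = 52 is tellurium, so the daughter is tellurium-125.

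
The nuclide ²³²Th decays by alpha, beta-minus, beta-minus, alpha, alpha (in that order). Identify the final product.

Start: (A, Z) = (232, 90).
After α: (228, 88).
After β⁻: (228, 89).
After β⁻: (228, 90).
After α: (224, 88).
After α: (220, 86).
Z = 86 is radon.

Rn-220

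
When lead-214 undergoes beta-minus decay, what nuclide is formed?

Beta-minus decay: mass number changes by +0, atomic number by +1.
A: 214 = 214; Z: 82 + 1 = 83.
Z = 83 is bismuth, so the daughter is bismuth-214.

Bi-214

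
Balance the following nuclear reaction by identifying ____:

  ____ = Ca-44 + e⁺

Conserve mass number: A = 44 + 0, so A = 44.
Conserve atomic number: Z = 20 + 1, so Z = 21.
Z = 21 is scandium, so the species is Sc-44.

Sc-44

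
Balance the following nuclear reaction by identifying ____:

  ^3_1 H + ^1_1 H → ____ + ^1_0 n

He-3

Conserve mass number: 3 + 1 = A + 1, so A = 3.
Conserve atomic number: 1 + 1 = Z + 0, so Z = 2.
Z = 2 is helium, so the species is ^3_2 He.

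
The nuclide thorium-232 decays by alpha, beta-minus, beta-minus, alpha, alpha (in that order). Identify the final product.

Start: (A, Z) = (232, 90).
After α: (228, 88).
After β⁻: (228, 89).
After β⁻: (228, 90).
After α: (224, 88).
After α: (220, 86).
Z = 86 is radon.

Rn-220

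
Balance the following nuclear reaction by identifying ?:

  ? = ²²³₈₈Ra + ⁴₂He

Th-227

Conserve mass number: A = 223 + 4, so A = 227.
Conserve atomic number: Z = 88 + 2, so Z = 90.
Z = 90 is thorium, so the species is ²²⁷₉₀Th.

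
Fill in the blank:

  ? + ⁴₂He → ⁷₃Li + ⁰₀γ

triton

Conserve mass number: A + 4 = 7 + 0, so A = 3.
Conserve atomic number: Z + 2 = 3 + 0, so Z = 1.
A = 3 and Z = 1 is ³₁H — a triton.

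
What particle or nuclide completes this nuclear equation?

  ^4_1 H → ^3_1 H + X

neutron

Conserve mass number: 4 = 3 + A, so A = 1.
Conserve atomic number: 1 = 1 + Z, so Z = 0.
A = 1 and Z = 0 is ^1_0 n — a neutron.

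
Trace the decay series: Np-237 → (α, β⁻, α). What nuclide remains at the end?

Start: (A, Z) = (237, 93).
After α: (233, 91).
After β⁻: (233, 92).
After α: (229, 90).
Z = 90 is thorium.

Th-229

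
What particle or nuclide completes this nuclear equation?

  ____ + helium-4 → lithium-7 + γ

triton

Conserve mass number: A + 4 = 7 + 0, so A = 3.
Conserve atomic number: Z + 2 = 3 + 0, so Z = 1.
A = 3 and Z = 1 is hydrogen-3 — a triton.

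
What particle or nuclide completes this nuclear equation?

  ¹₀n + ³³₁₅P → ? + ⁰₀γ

P-34

Conserve mass number: 1 + 33 = A + 0, so A = 34.
Conserve atomic number: 0 + 15 = Z + 0, so Z = 15.
Z = 15 is phosphorus, so the species is ³⁴₁₅P.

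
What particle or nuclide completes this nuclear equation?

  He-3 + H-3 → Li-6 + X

gamma ray

Conserve mass number: 3 + 3 = 6 + A, so A = 0.
Conserve atomic number: 2 + 1 = 3 + Z, so Z = 0.
A = 0 and Z = 0 is γ — a gamma ray.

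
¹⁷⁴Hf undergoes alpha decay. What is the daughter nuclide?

Yb-170

Alpha decay: mass number changes by -4, atomic number by -2.
A: 174 − 4 = 170; Z: 72 − 2 = 70.
Z = 70 is ytterbium, so the daughter is ¹⁷⁰Yb.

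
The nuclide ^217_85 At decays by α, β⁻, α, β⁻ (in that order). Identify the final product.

Bi-209

Start: (A, Z) = (217, 85).
After α: (213, 83).
After β⁻: (213, 84).
After α: (209, 82).
After β⁻: (209, 83).
Z = 83 is bismuth.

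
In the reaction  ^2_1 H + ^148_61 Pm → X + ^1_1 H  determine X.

Pm-149

Conserve mass number: 2 + 148 = A + 1, so A = 149.
Conserve atomic number: 1 + 61 = Z + 1, so Z = 61.
Z = 61 is promethium, so the species is ^149_61 Pm.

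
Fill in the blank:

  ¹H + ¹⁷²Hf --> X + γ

Ta-173

Conserve mass number: 1 + 172 = A + 0, so A = 173.
Conserve atomic number: 1 + 72 = Z + 0, so Z = 73.
Z = 73 is tantalum, so the species is ¹⁷³Ta.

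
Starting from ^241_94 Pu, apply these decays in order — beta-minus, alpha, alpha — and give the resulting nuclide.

Start: (A, Z) = (241, 94).
After β⁻: (241, 95).
After α: (237, 93).
After α: (233, 91).
Z = 91 is protactinium.

Pa-233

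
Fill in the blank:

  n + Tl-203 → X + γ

Tl-204

Conserve mass number: 1 + 203 = A + 0, so A = 204.
Conserve atomic number: 0 + 81 = Z + 0, so Z = 81.
Z = 81 is thallium, so the species is Tl-204.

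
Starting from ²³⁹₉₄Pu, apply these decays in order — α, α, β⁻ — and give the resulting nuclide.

Pa-231

Start: (A, Z) = (239, 94).
After α: (235, 92).
After α: (231, 90).
After β⁻: (231, 91).
Z = 91 is protactinium.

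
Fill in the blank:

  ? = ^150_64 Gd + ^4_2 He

Conserve mass number: A = 150 + 4, so A = 154.
Conserve atomic number: Z = 64 + 2, so Z = 66.
Z = 66 is dysprosium, so the species is ^154_66 Dy.

Dy-154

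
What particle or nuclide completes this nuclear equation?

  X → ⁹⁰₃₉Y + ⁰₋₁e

Conserve mass number: A = 90 + 0, so A = 90.
Conserve atomic number: Z = 39 − 1, so Z = 38.
Z = 38 is strontium, so the species is ⁹⁰₃₈Sr.

Sr-90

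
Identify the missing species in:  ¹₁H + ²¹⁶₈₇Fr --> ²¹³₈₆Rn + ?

Conserve mass number: 1 + 216 = 213 + A, so A = 4.
Conserve atomic number: 1 + 87 = 86 + Z, so Z = 2.
A = 4 and Z = 2 is ⁴₂He — an alpha particle.

alpha particle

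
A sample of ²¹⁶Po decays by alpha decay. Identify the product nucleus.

Pb-212

Alpha decay: mass number changes by -4, atomic number by -2.
A: 216 − 4 = 212; Z: 84 − 2 = 82.
Z = 82 is lead, so the daughter is ²¹²Pb.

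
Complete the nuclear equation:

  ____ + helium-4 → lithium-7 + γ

triton

Conserve mass number: A + 4 = 7 + 0, so A = 3.
Conserve atomic number: Z + 2 = 3 + 0, so Z = 1.
A = 3 and Z = 1 is hydrogen-3 — a triton.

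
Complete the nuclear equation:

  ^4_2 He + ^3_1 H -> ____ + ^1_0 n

Li-6

Conserve mass number: 4 + 3 = A + 1, so A = 6.
Conserve atomic number: 2 + 1 = Z + 0, so Z = 3.
Z = 3 is lithium, so the species is ^6_3 Li.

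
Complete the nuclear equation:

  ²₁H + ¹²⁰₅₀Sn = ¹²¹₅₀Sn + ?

Conserve mass number: 2 + 120 = 121 + A, so A = 1.
Conserve atomic number: 1 + 50 = 50 + Z, so Z = 1.
A = 1 and Z = 1 is ¹₁H — a proton.

proton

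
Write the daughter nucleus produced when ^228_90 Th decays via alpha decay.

Alpha decay: mass number changes by -4, atomic number by -2.
A: 228 − 4 = 224; Z: 90 − 2 = 88.
Z = 88 is radium, so the daughter is ^224_88 Ra.

Ra-224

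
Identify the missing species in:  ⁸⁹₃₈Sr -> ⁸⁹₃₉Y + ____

beta-minus particle

Conserve mass number: 89 = 89 + A, so A = 0.
Conserve atomic number: 38 = 39 + Z, so Z = -1.
A = 0 and Z = -1 is ⁰₋₁e — a beta-minus particle.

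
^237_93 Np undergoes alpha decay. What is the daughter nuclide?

Pa-233

Alpha decay: mass number changes by -4, atomic number by -2.
A: 237 − 4 = 233; Z: 93 − 2 = 91.
Z = 91 is protactinium, so the daughter is ^233_91 Pa.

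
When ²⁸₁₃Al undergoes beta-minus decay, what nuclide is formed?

Si-28

Beta-minus decay: mass number changes by +0, atomic number by +1.
A: 28 = 28; Z: 13 + 1 = 14.
Z = 14 is silicon, so the daughter is ²⁸₁₄Si.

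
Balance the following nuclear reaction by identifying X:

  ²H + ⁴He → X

Li-6

Conserve mass number: 2 + 4 = A, so A = 6.
Conserve atomic number: 1 + 2 = Z, so Z = 3.
Z = 3 is lithium, so the species is ⁶Li.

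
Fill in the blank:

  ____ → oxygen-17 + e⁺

Conserve mass number: A = 17 + 0, so A = 17.
Conserve atomic number: Z = 8 + 1, so Z = 9.
Z = 9 is fluorine, so the species is fluorine-17.

F-17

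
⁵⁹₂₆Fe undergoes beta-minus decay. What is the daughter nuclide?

Beta-minus decay: mass number changes by +0, atomic number by +1.
A: 59 = 59; Z: 26 + 1 = 27.
Z = 27 is cobalt, so the daughter is ⁵⁹₂₇Co.

Co-59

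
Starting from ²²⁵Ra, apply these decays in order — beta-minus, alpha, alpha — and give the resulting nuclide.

Start: (A, Z) = (225, 88).
After β⁻: (225, 89).
After α: (221, 87).
After α: (217, 85).
Z = 85 is astatine.

At-217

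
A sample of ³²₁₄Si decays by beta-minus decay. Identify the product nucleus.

P-32

Beta-minus decay: mass number changes by +0, atomic number by +1.
A: 32 = 32; Z: 14 + 1 = 15.
Z = 15 is phosphorus, so the daughter is ³²₁₅P.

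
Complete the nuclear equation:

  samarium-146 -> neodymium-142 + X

Conserve mass number: 146 = 142 + A, so A = 4.
Conserve atomic number: 62 = 60 + Z, so Z = 2.
A = 4 and Z = 2 is helium-4 — an alpha particle.

alpha particle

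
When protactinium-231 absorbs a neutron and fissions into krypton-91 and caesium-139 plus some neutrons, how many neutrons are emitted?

2

Conserve mass number: 232 = 91 + 139 + k, so k = 232 − 230 = 2.
Check atomic number: 91 = 36 + 55 + 0 = 91. ✓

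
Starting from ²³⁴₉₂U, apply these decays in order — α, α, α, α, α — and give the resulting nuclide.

Start: (A, Z) = (234, 92).
After α: (230, 90).
After α: (226, 88).
After α: (222, 86).
After α: (218, 84).
After α: (214, 82).
Z = 82 is lead.

Pb-214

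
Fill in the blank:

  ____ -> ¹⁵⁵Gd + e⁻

Conserve mass number: A = 155 + 0, so A = 155.
Conserve atomic number: Z = 64 − 1, so Z = 63.
Z = 63 is europium, so the species is ¹⁵⁵Eu.

Eu-155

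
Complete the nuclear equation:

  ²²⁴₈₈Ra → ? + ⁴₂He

Rn-220

Conserve mass number: 224 = A + 4, so A = 220.
Conserve atomic number: 88 = Z + 2, so Z = 86.
Z = 86 is radon, so the species is ²²⁰₈₆Rn.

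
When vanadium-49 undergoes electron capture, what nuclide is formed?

Ti-49

Electron capture: mass number changes by +0, atomic number by -1.
A: 49 = 49; Z: 23 − 1 = 22.
Z = 22 is titanium, so the daughter is titanium-49.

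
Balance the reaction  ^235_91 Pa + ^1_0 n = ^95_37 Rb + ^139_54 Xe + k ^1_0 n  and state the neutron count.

2

Conserve mass number: 236 = 95 + 139 + k, so k = 236 − 234 = 2.
Check atomic number: 91 = 37 + 54 + 0 = 91. ✓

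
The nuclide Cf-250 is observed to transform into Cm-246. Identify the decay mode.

ΔA = 246 − 250 = -4; ΔZ = 96 − 98 = -2.
A drops by 4 and Z drops by 2 — the signature of alpha emission.

alpha decay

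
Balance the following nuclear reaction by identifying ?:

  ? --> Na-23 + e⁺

Conserve mass number: A = 23 + 0, so A = 23.
Conserve atomic number: Z = 11 + 1, so Z = 12.
Z = 12 is magnesium, so the species is Mg-23.

Mg-23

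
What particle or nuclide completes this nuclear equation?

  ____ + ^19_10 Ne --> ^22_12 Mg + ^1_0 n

alpha particle

Conserve mass number: A + 19 = 22 + 1, so A = 4.
Conserve atomic number: Z + 10 = 12 + 0, so Z = 2.
A = 4 and Z = 2 is ^4_2 He — an alpha particle.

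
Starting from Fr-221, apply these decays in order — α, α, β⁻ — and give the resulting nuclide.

Po-213

Start: (A, Z) = (221, 87).
After α: (217, 85).
After α: (213, 83).
After β⁻: (213, 84).
Z = 84 is polonium.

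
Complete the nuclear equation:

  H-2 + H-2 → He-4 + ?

Conserve mass number: 2 + 2 = 4 + A, so A = 0.
Conserve atomic number: 1 + 1 = 2 + Z, so Z = 0.
A = 0 and Z = 0 is γ — a gamma ray.

gamma ray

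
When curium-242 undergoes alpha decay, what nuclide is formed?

Pu-238

Alpha decay: mass number changes by -4, atomic number by -2.
A: 242 − 4 = 238; Z: 96 − 2 = 94.
Z = 94 is plutonium, so the daughter is plutonium-238.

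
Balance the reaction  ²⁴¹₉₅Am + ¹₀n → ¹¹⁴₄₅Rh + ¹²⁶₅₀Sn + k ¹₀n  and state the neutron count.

2

Conserve mass number: 242 = 114 + 126 + k, so k = 242 − 240 = 2.
Check atomic number: 95 = 45 + 50 + 0 = 95. ✓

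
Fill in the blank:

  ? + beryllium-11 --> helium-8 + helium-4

Conserve mass number: A + 11 = 8 + 4, so A = 1.
Conserve atomic number: Z + 4 = 2 + 2, so Z = 0.
A = 1 and Z = 0 is neutron — a neutron.

neutron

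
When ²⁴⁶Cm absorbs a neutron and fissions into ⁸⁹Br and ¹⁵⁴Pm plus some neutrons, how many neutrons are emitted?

4

Conserve mass number: 247 = 89 + 154 + k, so k = 247 − 243 = 4.
Check atomic number: 96 = 35 + 61 + 0 = 96. ✓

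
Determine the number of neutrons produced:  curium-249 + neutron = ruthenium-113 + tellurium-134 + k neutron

3

Conserve mass number: 250 = 113 + 134 + k, so k = 250 − 247 = 3.
Check atomic number: 96 = 44 + 52 + 0 = 96. ✓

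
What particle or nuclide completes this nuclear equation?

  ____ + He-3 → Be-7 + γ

alpha particle

Conserve mass number: A + 3 = 7 + 0, so A = 4.
Conserve atomic number: Z + 2 = 4 + 0, so Z = 2.
A = 4 and Z = 2 is He-4 — an alpha particle.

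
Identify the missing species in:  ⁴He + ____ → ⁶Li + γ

deuteron

Conserve mass number: 4 + A = 6 + 0, so A = 2.
Conserve atomic number: 2 + Z = 3 + 0, so Z = 1.
A = 2 and Z = 1 is ²H — a deuteron.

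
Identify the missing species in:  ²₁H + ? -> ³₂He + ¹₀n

deuteron

Conserve mass number: 2 + A = 3 + 1, so A = 2.
Conserve atomic number: 1 + Z = 2 + 0, so Z = 1.
A = 2 and Z = 1 is ²₁H — a deuteron.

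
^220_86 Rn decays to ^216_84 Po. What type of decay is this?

ΔA = 216 − 220 = -4; ΔZ = 84 − 86 = -2.
A drops by 4 and Z drops by 2 — the signature of alpha emission.

alpha decay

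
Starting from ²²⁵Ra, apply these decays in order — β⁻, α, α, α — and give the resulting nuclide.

Start: (A, Z) = (225, 88).
After β⁻: (225, 89).
After α: (221, 87).
After α: (217, 85).
After α: (213, 83).
Z = 83 is bismuth.

Bi-213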